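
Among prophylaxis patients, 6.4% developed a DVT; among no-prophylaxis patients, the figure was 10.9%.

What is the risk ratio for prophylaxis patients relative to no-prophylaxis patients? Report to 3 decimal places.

RR = 0.0640 / 0.1090 = 0.587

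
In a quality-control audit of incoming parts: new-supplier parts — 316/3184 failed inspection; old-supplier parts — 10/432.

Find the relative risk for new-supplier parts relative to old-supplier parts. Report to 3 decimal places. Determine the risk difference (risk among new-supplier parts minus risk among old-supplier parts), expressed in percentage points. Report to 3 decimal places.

RR = 4.287; RD = 7.610

risk, new-supplier parts = 316/3184 = 0.09925
risk, old-supplier parts = 10/432 = 0.02315
RR = 0.09925 / 0.02315 = 4.287
risk difference = 0.09925 − 0.02315 = 0.07610 → 7.610 percentage points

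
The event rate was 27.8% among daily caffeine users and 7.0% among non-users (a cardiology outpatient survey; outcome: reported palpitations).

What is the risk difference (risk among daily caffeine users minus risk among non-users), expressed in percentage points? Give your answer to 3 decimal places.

risk difference = 0.2780 − 0.0700 = 0.2080 → 20.800 percentage points

RD ≈ 20.800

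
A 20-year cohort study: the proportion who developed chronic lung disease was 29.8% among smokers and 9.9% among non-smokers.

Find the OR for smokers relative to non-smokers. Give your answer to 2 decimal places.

OR: 3.86

odds, smokers = 0.2980/0.7020 = 0.4245
odds, non-smokers = 0.0990/0.9010 = 0.1099
OR = 0.4245 / 0.1099 = 3.86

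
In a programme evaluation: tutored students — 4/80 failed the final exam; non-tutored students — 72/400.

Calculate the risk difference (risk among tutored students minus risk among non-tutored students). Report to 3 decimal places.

RD ≈ -0.130

risk, tutored students = 4/80 = 0.0500
risk, non-tutored students = 72/400 = 0.1800
risk difference = 0.0500 − 0.1800 = -0.130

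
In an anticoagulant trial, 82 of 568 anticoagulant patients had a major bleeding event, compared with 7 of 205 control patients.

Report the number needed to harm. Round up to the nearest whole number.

10

risk, anticoagulant patients = 82/568 = 0.144366
risk, control patients = 7/205 = 0.034146
absolute risk difference = 0.110220
1 / 0.110220 = 9.073 → round up → 10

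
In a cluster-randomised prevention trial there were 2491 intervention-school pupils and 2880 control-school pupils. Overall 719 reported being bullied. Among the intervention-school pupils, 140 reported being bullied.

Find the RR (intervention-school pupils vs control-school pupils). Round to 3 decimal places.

intervention-school pupils without the outcome: 2491 − 140 = 2351
control-school pupils with the outcome: 719 − 140 = 579
control-school pupils without the outcome: 2880 − 579 = 2301
risk, intervention-school pupils = 140/2491 = 0.0562
risk, control-school pupils = 579/2880 = 0.2010
RR = 0.0562 / 0.2010 = 0.280

RR: 0.280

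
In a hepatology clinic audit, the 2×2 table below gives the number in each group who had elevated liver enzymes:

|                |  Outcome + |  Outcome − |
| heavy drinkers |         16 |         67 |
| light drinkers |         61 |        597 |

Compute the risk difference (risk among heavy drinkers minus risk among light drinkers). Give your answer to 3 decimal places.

RD ≈ 0.100

risk, heavy drinkers = 16/83 = 0.1928
risk, light drinkers = 61/658 = 0.0927
risk difference = 0.1928 − 0.0927 = 0.100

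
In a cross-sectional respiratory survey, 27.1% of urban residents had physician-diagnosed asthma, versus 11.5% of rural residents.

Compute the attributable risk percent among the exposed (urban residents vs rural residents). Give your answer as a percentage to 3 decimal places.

AR% = (0.2710 − 0.1150) / 0.2710 = 0.5756 → 57.565%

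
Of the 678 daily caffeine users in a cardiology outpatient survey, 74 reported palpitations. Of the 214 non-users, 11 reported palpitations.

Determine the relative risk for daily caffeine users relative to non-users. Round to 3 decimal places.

2.123

risk, daily caffeine users = 74/678 = 0.1091
risk, non-users = 11/214 = 0.0514
RR = 0.1091 / 0.0514 = 2.123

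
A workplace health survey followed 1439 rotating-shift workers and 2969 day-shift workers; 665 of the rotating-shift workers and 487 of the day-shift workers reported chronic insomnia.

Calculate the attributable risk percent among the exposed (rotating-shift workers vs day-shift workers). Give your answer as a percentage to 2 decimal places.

64.51%

risk, rotating-shift workers = 665/1439 = 0.4621
risk, day-shift workers = 487/2969 = 0.1640
AR% = (0.4621 − 0.1640) / 0.4621 = 0.6451 → 64.51%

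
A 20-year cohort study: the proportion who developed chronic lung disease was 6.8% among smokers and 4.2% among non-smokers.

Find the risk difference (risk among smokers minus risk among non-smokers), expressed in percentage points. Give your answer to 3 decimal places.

risk difference = 0.06800 − 0.04200 = 0.02600 → 2.600 percentage points

RD = 2.600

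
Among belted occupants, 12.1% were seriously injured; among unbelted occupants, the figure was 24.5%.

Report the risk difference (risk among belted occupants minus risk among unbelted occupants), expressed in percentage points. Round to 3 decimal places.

risk difference = 0.1210 − 0.2450 = -0.1240 → -12.400 percentage points

-12.400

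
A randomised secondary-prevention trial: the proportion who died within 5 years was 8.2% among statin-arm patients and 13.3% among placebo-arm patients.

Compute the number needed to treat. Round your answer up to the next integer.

absolute risk difference = 0.051000
1 / 0.051000 = 19.608 → round up → 20

20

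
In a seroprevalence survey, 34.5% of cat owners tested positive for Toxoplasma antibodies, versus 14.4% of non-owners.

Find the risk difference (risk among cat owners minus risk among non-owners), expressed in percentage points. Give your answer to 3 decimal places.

risk difference = 0.3450 − 0.1440 = 0.2010 → 20.100 percentage points

20.100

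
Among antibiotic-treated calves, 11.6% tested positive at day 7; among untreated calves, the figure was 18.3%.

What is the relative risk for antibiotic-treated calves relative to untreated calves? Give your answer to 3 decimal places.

RR = 0.1160 / 0.1830 = 0.634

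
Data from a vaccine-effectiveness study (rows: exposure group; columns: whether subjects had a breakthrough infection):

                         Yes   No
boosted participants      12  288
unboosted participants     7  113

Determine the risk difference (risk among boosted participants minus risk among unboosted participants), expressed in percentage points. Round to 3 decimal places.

risk, boosted participants = 12/300 = 0.04000
risk, unboosted participants = 7/120 = 0.05833
risk difference = 0.04000 − 0.05833 = -0.01833 → -1.833 percentage points

RD = -1.833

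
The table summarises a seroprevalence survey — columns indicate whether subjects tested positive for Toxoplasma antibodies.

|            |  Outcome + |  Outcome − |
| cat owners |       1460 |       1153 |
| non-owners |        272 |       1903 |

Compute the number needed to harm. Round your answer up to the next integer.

risk, cat owners = 1460/2613 = 0.558745
risk, non-owners = 272/2175 = 0.125057
absolute risk difference = 0.433687
1 / 0.433687 = 2.306 → round up → 3

3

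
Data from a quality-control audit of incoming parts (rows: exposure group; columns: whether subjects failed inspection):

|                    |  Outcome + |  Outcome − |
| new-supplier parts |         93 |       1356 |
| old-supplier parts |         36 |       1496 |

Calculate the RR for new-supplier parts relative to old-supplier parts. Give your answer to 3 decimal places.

risk, new-supplier parts = 93/1449 = 0.06418
risk, old-supplier parts = 36/1532 = 0.02350
RR = 0.06418 / 0.02350 = 2.731

2.731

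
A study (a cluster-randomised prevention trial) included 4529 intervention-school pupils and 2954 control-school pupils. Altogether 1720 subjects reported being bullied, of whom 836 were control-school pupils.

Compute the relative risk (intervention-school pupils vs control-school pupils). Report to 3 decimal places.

intervention-school pupils with the outcome: 1720 − 836 = 884
intervention-school pupils without the outcome: 4529 − 884 = 3645
control-school pupils without the outcome: 2954 − 836 = 2118
risk, intervention-school pupils = 884/4529 = 0.1952
risk, control-school pupils = 836/2954 = 0.2830
RR = 0.1952 / 0.2830 = 0.690

RR: 0.690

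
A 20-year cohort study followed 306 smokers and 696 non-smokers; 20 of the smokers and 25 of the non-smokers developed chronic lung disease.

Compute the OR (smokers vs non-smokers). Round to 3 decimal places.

OR = (20 × 671) / (286 × 25) = 13420/7150 ≈ 1.877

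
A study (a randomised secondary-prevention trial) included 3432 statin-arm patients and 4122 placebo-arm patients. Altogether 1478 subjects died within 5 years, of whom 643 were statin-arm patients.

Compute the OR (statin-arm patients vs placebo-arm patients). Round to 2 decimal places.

statin-arm patients without the outcome: 3432 − 643 = 2789
placebo-arm patients with the outcome: 1478 − 643 = 835
placebo-arm patients without the outcome: 4122 − 835 = 3287
odds, statin-arm patients = 643/2789 = 0.2305
odds, placebo-arm patients = 835/3287 = 0.2540
OR = 0.2305 / 0.2540 = 0.91

OR = 0.91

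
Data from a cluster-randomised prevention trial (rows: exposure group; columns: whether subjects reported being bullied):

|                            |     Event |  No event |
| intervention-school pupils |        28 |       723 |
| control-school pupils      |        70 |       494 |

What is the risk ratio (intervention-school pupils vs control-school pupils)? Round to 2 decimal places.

RR ≈ 0.30

risk, intervention-school pupils = 28/751 = 0.03728
risk, control-school pupils = 70/564 = 0.12411
RR = 0.03728 / 0.12411 = 0.30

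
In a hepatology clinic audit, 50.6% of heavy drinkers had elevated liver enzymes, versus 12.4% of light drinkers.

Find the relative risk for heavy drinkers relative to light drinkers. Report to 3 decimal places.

RR = 0.5060 / 0.1240 = 4.081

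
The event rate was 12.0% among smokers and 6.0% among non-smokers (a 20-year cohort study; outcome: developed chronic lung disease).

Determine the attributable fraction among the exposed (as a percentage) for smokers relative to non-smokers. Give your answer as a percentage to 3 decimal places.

AR% = (0.1200 − 0.0600) / 0.1200 = 0.5000 → 50.000%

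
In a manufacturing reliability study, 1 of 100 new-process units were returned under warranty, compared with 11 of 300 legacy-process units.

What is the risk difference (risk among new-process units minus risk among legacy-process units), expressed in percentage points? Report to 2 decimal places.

risk, new-process units = 1/100 = 0.01000
risk, legacy-process units = 11/300 = 0.03667
risk difference = 0.01000 − 0.03667 = -0.02667 → -2.67 percentage points

RD = -2.67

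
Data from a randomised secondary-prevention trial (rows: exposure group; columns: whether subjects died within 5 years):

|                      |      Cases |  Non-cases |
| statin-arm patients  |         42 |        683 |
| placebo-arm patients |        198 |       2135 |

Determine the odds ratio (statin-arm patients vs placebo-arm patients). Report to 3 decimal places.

OR: 0.663

odds, statin-arm patients = 42/683 = 0.0615
odds, placebo-arm patients = 198/2135 = 0.0927
OR = 0.0615 / 0.0927 = 0.663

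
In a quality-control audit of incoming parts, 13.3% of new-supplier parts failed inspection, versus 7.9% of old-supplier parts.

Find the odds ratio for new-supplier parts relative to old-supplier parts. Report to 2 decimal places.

1.79

odds, new-supplier parts = 0.1330/0.8670 = 0.1534
odds, old-supplier parts = 0.0790/0.9210 = 0.0858
OR = 0.1534 / 0.0858 = 1.79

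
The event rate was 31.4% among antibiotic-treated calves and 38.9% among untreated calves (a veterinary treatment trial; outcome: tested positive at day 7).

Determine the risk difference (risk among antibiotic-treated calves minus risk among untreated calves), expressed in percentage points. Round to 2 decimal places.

risk difference = 0.3140 − 0.3890 = -0.0750 → -7.50 percentage points

RD: -7.50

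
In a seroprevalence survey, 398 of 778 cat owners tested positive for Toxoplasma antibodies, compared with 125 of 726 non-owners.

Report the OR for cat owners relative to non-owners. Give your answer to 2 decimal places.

OR = (398 × 601) / (380 × 125) = 239198/47500 ≈ 5.04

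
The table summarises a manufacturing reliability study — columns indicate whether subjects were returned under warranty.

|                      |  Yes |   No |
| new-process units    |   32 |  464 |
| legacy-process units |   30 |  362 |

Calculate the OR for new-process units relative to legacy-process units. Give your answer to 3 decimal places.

0.832

odds, new-process units = 32/464 = 0.0690
odds, legacy-process units = 30/362 = 0.0829
OR = 0.0690 / 0.0829 = 0.832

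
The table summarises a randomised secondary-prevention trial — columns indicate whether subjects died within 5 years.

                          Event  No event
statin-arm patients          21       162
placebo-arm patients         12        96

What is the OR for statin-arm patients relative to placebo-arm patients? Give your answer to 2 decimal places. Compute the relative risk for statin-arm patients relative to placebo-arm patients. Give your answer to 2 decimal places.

OR = 1.04; RR = 1.03

OR = (21 × 96) / (162 × 12) = 2016/1944 ≈ 1.04
risk, statin-arm patients = 21/183 = 0.1148
risk, placebo-arm patients = 12/108 = 0.1111
RR = 0.1148 / 0.1111 = 1.03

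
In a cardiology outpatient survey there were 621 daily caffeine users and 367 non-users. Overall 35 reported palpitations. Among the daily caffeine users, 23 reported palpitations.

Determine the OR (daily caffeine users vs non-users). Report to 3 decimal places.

daily caffeine users without the outcome: 621 − 23 = 598
non-users with the outcome: 35 − 23 = 12
non-users without the outcome: 367 − 12 = 355
odds, daily caffeine users = 23/598 = 0.03846
odds, non-users = 12/355 = 0.03380
OR = 0.03846 / 0.03380 = 1.138

OR ≈ 1.138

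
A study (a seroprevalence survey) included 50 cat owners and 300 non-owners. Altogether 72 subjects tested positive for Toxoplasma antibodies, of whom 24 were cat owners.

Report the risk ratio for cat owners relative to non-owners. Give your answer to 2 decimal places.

RR ≈ 3.00

cat owners without the outcome: 50 − 24 = 26
non-owners with the outcome: 72 − 24 = 48
non-owners without the outcome: 300 − 48 = 252
risk, cat owners = 24/50 = 0.4800
risk, non-owners = 48/300 = 0.1600
RR = 0.4800 / 0.1600 = 3.00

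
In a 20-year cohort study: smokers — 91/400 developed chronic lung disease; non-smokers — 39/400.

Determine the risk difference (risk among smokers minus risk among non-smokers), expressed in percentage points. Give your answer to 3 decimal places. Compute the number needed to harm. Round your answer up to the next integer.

RD = 13.000; NNH = 8

risk, smokers = 91/400 = 0.2275
risk, non-smokers = 39/400 = 0.0975
risk difference = 0.2275 − 0.0975 = 0.1300 → 13.000 percentage points
absolute risk difference = 0.130000
1 / 0.130000 = 7.692 → round up → 8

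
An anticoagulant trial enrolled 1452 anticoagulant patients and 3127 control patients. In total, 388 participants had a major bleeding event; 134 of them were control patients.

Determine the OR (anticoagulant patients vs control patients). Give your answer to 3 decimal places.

anticoagulant patients with the outcome: 388 − 134 = 254
anticoagulant patients without the outcome: 1452 − 254 = 1198
control patients without the outcome: 3127 − 134 = 2993
odds, anticoagulant patients = 254/1198 = 0.21202
odds, control patients = 134/2993 = 0.04477
OR = 0.21202 / 0.04477 = 4.736

OR = 4.736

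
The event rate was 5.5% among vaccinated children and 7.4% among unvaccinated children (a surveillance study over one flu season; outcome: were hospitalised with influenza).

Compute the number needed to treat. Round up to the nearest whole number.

absolute risk difference = 0.019000
1 / 0.019000 = 52.632 → round up → 53

NNT = 53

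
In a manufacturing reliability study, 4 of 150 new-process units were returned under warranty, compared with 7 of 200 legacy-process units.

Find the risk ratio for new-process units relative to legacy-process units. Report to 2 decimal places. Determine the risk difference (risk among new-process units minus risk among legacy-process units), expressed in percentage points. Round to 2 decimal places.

risk, new-process units = 4/150 = 0.02667
risk, legacy-process units = 7/200 = 0.03500
RR = 0.02667 / 0.03500 = 0.76
risk difference = 0.02667 − 0.03500 = -0.00833 → -0.83 percentage points

RR = 0.76; RD = -0.83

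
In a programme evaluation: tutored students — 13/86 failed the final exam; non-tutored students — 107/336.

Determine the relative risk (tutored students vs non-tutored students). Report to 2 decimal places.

risk, tutored students = 13/86 = 0.1512
risk, non-tutored students = 107/336 = 0.3185
RR = 0.1512 / 0.3185 = 0.47

RR: 0.47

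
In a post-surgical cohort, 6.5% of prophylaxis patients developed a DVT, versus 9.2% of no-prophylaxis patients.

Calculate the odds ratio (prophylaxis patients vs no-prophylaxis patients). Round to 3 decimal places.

odds, prophylaxis patients = 0.0650/0.9350 = 0.0695
odds, no-prophylaxis patients = 0.0920/0.9080 = 0.1013
OR = 0.0695 / 0.1013 = 0.686

OR = 0.686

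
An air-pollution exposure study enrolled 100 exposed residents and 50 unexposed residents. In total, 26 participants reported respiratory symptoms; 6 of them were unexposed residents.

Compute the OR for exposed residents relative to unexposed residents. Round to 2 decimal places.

1.83

exposed residents with the outcome: 26 − 6 = 20
exposed residents without the outcome: 100 − 20 = 80
unexposed residents without the outcome: 50 − 6 = 44
odds, exposed residents = 20/80 = 0.2500
odds, unexposed residents = 6/44 = 0.1364
OR = 0.2500 / 0.1364 = 1.83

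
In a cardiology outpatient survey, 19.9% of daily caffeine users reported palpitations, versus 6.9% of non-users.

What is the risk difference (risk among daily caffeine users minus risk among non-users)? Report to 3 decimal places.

risk difference = 0.1990 − 0.0690 = 0.130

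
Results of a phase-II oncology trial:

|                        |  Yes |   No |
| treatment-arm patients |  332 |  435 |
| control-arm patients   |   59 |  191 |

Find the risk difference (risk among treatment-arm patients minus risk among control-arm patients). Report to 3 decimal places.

risk, treatment-arm patients = 332/767 = 0.4329
risk, control-arm patients = 59/250 = 0.2360
risk difference = 0.4329 − 0.2360 = 0.197

RD: 0.197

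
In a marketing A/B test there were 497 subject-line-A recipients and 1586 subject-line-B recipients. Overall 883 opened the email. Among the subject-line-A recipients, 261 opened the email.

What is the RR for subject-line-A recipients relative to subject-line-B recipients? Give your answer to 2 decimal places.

subject-line-A recipients without the outcome: 497 − 261 = 236
subject-line-B recipients with the outcome: 883 − 261 = 622
subject-line-B recipients without the outcome: 1586 − 622 = 964
risk, subject-line-A recipients = 261/497 = 0.5252
risk, subject-line-B recipients = 622/1586 = 0.3922
RR = 0.5252 / 0.3922 = 1.34

1.34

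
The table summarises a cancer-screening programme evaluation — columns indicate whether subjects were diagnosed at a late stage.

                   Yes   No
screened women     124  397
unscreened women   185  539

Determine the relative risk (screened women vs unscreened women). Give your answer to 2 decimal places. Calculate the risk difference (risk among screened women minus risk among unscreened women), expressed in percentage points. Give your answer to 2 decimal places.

risk, screened women = 124/521 = 0.2380
risk, unscreened women = 185/724 = 0.2555
RR = 0.2380 / 0.2555 = 0.93
risk difference = 0.2380 − 0.2555 = -0.0175 → -1.75 percentage points

RR = 0.93; RD = -1.75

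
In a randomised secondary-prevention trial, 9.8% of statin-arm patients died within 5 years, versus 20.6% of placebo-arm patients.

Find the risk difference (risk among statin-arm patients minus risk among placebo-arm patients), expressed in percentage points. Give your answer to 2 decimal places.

risk difference = 0.0980 − 0.2060 = -0.1080 → -10.80 percentage points

RD = -10.80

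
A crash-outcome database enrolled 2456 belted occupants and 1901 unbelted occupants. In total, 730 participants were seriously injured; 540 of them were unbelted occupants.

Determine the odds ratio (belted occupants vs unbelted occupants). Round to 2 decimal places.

belted occupants with the outcome: 730 − 540 = 190
belted occupants without the outcome: 2456 − 190 = 2266
unbelted occupants without the outcome: 1901 − 540 = 1361
odds, belted occupants = 190/2266 = 0.0838
odds, unbelted occupants = 540/1361 = 0.3968
OR = 0.0838 / 0.3968 = 0.21

0.21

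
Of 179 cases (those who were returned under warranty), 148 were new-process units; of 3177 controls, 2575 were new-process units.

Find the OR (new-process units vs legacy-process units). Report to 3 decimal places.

OR = (148 × 602) / (2575 × 31) = 89096/79825 ≈ 1.116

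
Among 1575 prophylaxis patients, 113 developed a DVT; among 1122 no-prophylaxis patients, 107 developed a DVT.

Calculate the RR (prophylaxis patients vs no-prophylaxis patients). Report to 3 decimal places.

0.752

risk, prophylaxis patients = 113/1575 = 0.0717
risk, no-prophylaxis patients = 107/1122 = 0.0954
RR = 0.0717 / 0.0954 = 0.752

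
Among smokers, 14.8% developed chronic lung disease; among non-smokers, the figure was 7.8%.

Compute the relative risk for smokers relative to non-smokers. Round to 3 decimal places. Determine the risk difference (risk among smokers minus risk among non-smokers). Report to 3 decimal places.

RR = 0.1480 / 0.0780 = 1.897
risk difference = 0.1480 − 0.0780 = 0.070

RR = 1.897; RD = 0.070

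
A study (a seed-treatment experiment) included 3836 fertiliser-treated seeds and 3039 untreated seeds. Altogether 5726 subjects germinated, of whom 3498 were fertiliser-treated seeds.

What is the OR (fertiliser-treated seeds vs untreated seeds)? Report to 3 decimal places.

fertiliser-treated seeds without the outcome: 3836 − 3498 = 338
untreated seeds with the outcome: 5726 − 3498 = 2228
untreated seeds without the outcome: 3039 − 2228 = 811
odds, fertiliser-treated seeds = 3498/338 = 10.3491
odds, untreated seeds = 2228/811 = 2.7472
OR = 10.3491 / 2.7472 = 3.767

3.767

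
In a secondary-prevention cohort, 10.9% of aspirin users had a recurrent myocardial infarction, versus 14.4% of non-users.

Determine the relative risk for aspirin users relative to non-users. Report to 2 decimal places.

RR = 0.1090 / 0.1440 = 0.76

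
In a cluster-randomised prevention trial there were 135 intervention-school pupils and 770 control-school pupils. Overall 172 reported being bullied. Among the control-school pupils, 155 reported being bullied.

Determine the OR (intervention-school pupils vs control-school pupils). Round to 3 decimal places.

OR ≈ 0.572

intervention-school pupils with the outcome: 172 − 155 = 17
intervention-school pupils without the outcome: 135 − 17 = 118
control-school pupils without the outcome: 770 − 155 = 615
OR = (17 × 615) / (118 × 155) = 10455/18290 ≈ 0.572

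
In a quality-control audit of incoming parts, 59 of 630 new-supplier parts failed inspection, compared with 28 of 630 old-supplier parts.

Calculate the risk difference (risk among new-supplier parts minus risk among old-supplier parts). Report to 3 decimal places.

risk, new-supplier parts = 59/630 = 0.09365
risk, old-supplier parts = 28/630 = 0.04444
risk difference = 0.09365 − 0.04444 = 0.049

RD = 0.049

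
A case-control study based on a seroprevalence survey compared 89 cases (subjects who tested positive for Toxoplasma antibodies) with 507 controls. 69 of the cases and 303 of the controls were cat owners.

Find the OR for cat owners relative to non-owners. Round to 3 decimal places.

OR = (69 × 204) / (303 × 20) = 14076/6060 ≈ 2.323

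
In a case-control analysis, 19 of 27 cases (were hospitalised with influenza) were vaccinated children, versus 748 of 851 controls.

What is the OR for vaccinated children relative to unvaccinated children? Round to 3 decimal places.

OR = (19 × 103) / (748 × 8) = 1957/5984 ≈ 0.327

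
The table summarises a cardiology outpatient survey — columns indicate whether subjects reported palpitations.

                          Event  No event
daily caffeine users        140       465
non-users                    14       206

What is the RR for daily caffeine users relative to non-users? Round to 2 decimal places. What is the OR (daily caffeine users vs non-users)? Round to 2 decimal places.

risk, daily caffeine users = 140/605 = 0.2314
risk, non-users = 14/220 = 0.0636
RR = 0.2314 / 0.0636 = 3.64
OR = (140 × 206) / (465 × 14) = 28840/6510 ≈ 4.43

RR = 3.64; OR = 4.43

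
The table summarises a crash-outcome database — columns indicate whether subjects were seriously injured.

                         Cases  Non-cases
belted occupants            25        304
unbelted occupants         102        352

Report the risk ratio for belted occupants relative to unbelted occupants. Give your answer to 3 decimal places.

risk, belted occupants = 25/329 = 0.0760
risk, unbelted occupants = 102/454 = 0.2247
RR = 0.0760 / 0.2247 = 0.338

RR ≈ 0.338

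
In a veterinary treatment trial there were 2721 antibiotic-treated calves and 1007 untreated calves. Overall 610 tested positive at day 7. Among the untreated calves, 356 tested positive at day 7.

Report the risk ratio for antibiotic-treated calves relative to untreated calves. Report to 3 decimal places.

antibiotic-treated calves with the outcome: 610 − 356 = 254
antibiotic-treated calves without the outcome: 2721 − 254 = 2467
untreated calves without the outcome: 1007 − 356 = 651
risk, antibiotic-treated calves = 254/2721 = 0.0933
risk, untreated calves = 356/1007 = 0.3535
RR = 0.0933 / 0.3535 = 0.264

0.264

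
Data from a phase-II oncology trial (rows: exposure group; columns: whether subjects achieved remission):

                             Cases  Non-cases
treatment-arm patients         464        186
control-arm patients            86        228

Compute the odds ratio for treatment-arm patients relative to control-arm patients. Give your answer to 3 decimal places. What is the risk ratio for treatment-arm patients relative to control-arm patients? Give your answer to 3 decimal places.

OR = (464 × 228) / (186 × 86) = 105792/15996 ≈ 6.614
risk, treatment-arm patients = 464/650 = 0.7138
risk, control-arm patients = 86/314 = 0.2739
RR = 0.7138 / 0.2739 = 2.606

OR = 6.614; RR = 2.606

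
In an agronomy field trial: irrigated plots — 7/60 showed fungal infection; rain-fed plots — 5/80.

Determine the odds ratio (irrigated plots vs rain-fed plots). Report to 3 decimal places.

odds, irrigated plots = 7/53 = 0.1321
odds, rain-fed plots = 5/75 = 0.0667
OR = 0.1321 / 0.0667 = 1.981

1.981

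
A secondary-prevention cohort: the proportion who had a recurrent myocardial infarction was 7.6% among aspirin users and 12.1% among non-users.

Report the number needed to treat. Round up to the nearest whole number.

NNT = 23

absolute risk difference = 0.045000
1 / 0.045000 = 22.222 → round up → 23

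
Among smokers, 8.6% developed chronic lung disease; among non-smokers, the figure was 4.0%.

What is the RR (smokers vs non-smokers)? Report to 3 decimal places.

RR = 0.08600 / 0.04000 = 2.150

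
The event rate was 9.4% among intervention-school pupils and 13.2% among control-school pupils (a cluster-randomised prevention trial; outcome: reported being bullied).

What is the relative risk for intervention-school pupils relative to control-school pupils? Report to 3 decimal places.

RR = 0.0940 / 0.1320 = 0.712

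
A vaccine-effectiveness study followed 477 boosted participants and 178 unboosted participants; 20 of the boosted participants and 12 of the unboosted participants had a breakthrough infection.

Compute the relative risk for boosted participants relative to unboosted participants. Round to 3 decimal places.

risk, boosted participants = 20/477 = 0.04193
risk, unboosted participants = 12/178 = 0.06742
RR = 0.04193 / 0.06742 = 0.622

0.622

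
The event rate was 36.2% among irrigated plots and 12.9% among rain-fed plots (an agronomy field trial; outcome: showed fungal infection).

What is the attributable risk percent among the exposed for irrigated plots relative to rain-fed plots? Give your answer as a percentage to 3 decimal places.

AR% = (0.3620 − 0.1290) / 0.3620 = 0.6436 → 64.365%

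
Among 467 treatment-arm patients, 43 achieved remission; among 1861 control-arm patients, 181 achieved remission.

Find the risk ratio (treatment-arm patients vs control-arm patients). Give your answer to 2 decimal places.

RR ≈ 0.95

risk, treatment-arm patients = 43/467 = 0.0921
risk, control-arm patients = 181/1861 = 0.0973
RR = 0.0921 / 0.0973 = 0.95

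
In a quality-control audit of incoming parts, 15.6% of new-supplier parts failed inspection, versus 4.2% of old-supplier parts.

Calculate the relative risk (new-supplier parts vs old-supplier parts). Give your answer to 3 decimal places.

RR = 0.15600 / 0.04200 = 3.714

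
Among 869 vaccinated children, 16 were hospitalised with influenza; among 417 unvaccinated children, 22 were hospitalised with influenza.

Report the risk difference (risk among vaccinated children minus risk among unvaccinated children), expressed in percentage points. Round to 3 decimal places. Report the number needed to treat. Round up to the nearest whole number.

risk, vaccinated children = 16/869 = 0.01841
risk, unvaccinated children = 22/417 = 0.05276
risk difference = 0.01841 − 0.05276 = -0.03435 → -3.435 percentage points
absolute risk difference = 0.034346
1 / 0.034346 = 29.115 → round up → 30

RD = -3.435; NNT = 30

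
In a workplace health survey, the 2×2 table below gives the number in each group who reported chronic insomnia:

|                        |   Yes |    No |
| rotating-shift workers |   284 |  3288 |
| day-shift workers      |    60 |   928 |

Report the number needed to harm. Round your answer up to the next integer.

NNH = 54

risk, rotating-shift workers = 284/3572 = 0.079507
risk, day-shift workers = 60/988 = 0.060729
absolute risk difference = 0.018779
1 / 0.018779 = 53.251 → round up → 54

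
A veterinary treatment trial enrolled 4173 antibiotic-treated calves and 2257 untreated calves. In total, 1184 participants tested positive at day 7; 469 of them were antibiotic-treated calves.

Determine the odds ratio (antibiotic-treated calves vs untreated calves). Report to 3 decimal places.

0.273

antibiotic-treated calves without the outcome: 4173 − 469 = 3704
untreated calves with the outcome: 1184 − 469 = 715
untreated calves without the outcome: 2257 − 715 = 1542
odds, antibiotic-treated calves = 469/3704 = 0.1266
odds, untreated calves = 715/1542 = 0.4637
OR = 0.1266 / 0.4637 = 0.273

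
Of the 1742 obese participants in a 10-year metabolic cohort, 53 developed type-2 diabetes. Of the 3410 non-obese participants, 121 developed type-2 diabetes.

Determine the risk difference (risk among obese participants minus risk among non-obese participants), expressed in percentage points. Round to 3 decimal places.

RD ≈ -0.506

risk, obese participants = 53/1742 = 0.03042
risk, non-obese participants = 121/3410 = 0.03548
risk difference = 0.03042 − 0.03548 = -0.00506 → -0.506 percentage points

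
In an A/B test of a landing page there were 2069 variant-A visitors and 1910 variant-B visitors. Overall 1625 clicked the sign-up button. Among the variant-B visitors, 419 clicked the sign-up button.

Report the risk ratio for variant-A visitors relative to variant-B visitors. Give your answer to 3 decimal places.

variant-A visitors with the outcome: 1625 − 419 = 1206
variant-A visitors without the outcome: 2069 − 1206 = 863
variant-B visitors without the outcome: 1910 − 419 = 1491
risk, variant-A visitors = 1206/2069 = 0.5829
risk, variant-B visitors = 419/1910 = 0.2194
RR = 0.5829 / 0.2194 = 2.657

2.657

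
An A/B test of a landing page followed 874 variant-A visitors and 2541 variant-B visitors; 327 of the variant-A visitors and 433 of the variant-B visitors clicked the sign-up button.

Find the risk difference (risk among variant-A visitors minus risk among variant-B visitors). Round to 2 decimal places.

risk, variant-A visitors = 327/874 = 0.3741
risk, variant-B visitors = 433/2541 = 0.1704
risk difference = 0.3741 − 0.1704 = 0.20

0.20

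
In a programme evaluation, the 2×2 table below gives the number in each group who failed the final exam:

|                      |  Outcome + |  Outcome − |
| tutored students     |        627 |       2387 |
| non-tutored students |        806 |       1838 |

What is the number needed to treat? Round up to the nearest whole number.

11

risk, tutored students = 627/3014 = 0.208029
risk, non-tutored students = 806/2644 = 0.304841
absolute risk difference = 0.096812
1 / 0.096812 = 10.329 → round up → 11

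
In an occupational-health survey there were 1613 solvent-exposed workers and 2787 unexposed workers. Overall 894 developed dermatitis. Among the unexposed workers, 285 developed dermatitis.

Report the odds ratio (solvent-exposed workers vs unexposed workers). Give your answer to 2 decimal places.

5.33

solvent-exposed workers with the outcome: 894 − 285 = 609
solvent-exposed workers without the outcome: 1613 − 609 = 1004
unexposed workers without the outcome: 2787 − 285 = 2502
OR = (609 × 2502) / (1004 × 285) = 1523718/286140 ≈ 5.33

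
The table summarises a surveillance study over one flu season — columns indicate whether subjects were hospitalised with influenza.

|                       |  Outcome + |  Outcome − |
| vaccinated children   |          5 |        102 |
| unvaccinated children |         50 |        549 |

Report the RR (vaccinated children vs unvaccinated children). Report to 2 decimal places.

risk, vaccinated children = 5/107 = 0.04673
risk, unvaccinated children = 50/599 = 0.08347
RR = 0.04673 / 0.08347 = 0.56

0.56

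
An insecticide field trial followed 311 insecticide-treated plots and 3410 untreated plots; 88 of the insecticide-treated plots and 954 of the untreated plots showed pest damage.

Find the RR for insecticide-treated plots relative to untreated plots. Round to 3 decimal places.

RR: 1.011

risk, insecticide-treated plots = 88/311 = 0.2830
risk, untreated plots = 954/3410 = 0.2798
RR = 0.2830 / 0.2798 = 1.011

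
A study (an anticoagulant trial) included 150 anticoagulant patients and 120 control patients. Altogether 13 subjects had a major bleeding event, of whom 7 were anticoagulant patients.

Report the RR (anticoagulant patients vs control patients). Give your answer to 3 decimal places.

anticoagulant patients without the outcome: 150 − 7 = 143
control patients with the outcome: 13 − 7 = 6
control patients without the outcome: 120 − 6 = 114
risk, anticoagulant patients = 7/150 = 0.04667
risk, control patients = 6/120 = 0.05000
RR = 0.04667 / 0.05000 = 0.933

RR = 0.933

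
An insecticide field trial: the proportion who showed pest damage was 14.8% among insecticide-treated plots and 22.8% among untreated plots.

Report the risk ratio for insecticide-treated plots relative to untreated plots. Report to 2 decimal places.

RR = 0.1480 / 0.2280 = 0.65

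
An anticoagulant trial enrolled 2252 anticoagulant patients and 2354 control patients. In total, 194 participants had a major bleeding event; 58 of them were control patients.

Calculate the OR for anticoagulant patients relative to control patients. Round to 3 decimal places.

anticoagulant patients with the outcome: 194 − 58 = 136
anticoagulant patients without the outcome: 2252 − 136 = 2116
control patients without the outcome: 2354 − 58 = 2296
OR = (136 × 2296) / (2116 × 58) = 312256/122728 ≈ 2.544

2.544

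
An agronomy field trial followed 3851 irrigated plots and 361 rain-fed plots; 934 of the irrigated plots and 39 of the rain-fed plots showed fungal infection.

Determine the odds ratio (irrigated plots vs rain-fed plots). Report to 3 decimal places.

OR = (934 × 322) / (2917 × 39) = 300748/113763 ≈ 2.644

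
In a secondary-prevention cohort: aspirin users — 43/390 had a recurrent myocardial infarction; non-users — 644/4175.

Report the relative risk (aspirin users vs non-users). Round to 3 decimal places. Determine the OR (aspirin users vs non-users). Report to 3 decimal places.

risk, aspirin users = 43/390 = 0.1103
risk, non-users = 644/4175 = 0.1543
RR = 0.1103 / 0.1543 = 0.715
OR = (43 × 3531) / (347 × 644) = 151833/223468 ≈ 0.679

RR = 0.715; OR = 0.679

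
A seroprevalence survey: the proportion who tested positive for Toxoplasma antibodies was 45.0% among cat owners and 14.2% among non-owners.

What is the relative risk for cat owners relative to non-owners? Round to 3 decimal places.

RR = 0.4500 / 0.1420 = 3.169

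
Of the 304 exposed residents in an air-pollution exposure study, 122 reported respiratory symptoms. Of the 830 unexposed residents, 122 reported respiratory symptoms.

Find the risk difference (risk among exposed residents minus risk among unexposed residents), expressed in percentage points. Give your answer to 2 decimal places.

25.43

risk, exposed residents = 122/304 = 0.4013
risk, unexposed residents = 122/830 = 0.1470
risk difference = 0.4013 − 0.1470 = 0.2543 → 25.43 percentage points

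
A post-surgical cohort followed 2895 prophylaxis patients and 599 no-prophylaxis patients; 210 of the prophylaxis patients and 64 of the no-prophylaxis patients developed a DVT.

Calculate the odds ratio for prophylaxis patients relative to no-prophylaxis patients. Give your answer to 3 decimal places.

odds, prophylaxis patients = 210/2685 = 0.0782
odds, no-prophylaxis patients = 64/535 = 0.1196
OR = 0.0782 / 0.1196 = 0.654

0.654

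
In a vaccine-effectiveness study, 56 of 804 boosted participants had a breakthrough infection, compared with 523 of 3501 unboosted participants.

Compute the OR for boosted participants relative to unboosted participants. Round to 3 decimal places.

OR = (56 × 2978) / (748 × 523) = 166768/391204 ≈ 0.426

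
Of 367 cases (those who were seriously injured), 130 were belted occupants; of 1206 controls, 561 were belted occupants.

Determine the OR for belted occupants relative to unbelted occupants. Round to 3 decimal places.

OR: 0.631

odds, belted occupants = 130/561 = 0.2317
odds, unbelted occupants = 237/645 = 0.3674
OR = 0.2317 / 0.3674 = 0.631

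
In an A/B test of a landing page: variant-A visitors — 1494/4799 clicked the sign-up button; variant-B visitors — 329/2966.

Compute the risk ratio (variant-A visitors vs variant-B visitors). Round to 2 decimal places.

risk, variant-A visitors = 1494/4799 = 0.3113
risk, variant-B visitors = 329/2966 = 0.1109
RR = 0.3113 / 0.1109 = 2.81

2.81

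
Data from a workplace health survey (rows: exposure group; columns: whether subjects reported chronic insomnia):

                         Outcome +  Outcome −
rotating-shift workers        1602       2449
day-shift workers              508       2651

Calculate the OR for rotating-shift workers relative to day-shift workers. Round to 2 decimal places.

odds, rotating-shift workers = 1602/2449 = 0.6541
odds, day-shift workers = 508/2651 = 0.1916
OR = 0.6541 / 0.1916 = 3.41

3.41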